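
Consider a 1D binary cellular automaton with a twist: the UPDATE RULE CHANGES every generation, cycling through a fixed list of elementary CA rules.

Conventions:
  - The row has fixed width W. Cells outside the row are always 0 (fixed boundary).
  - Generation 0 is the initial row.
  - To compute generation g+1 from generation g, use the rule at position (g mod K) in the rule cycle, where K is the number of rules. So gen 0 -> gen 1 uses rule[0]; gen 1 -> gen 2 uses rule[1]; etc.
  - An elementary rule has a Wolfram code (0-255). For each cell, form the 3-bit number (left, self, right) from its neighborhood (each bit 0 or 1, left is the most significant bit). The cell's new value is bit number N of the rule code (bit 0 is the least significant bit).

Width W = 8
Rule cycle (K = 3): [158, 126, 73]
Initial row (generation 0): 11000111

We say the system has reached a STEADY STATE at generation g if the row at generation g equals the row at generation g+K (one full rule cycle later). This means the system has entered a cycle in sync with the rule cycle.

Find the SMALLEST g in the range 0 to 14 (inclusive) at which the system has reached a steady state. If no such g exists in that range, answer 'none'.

Answer: 8

Derivation:
Gen 0: 11000111
Gen 1 (rule 158): 10101110
Gen 2 (rule 126): 11111011
Gen 3 (rule 73): 10001011
Gen 4 (rule 158): 11011010
Gen 5 (rule 126): 11111111
Gen 6 (rule 73): 10000001
Gen 7 (rule 158): 11000011
Gen 8 (rule 126): 11100111
Gen 9 (rule 73): 10100101
Gen 10 (rule 158): 10111101
Gen 11 (rule 126): 11100111
Gen 12 (rule 73): 10100101
Gen 13 (rule 158): 10111101
Gen 14 (rule 126): 11100111
Gen 15 (rule 73): 10100101
Gen 16 (rule 158): 10111101
Gen 17 (rule 126): 11100111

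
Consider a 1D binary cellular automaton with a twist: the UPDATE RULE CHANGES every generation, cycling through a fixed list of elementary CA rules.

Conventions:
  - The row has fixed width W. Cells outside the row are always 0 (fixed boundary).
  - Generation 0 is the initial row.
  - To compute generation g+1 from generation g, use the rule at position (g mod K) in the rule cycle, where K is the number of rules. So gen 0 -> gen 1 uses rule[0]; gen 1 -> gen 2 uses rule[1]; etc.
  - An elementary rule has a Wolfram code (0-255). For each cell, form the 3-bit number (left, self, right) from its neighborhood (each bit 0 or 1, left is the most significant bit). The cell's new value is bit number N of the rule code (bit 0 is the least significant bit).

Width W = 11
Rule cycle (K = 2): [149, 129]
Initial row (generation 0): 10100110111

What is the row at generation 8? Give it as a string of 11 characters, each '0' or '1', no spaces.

Answer: 10000000110

Derivation:
Gen 0: 10100110111
Gen 1 (rule 149): 10110000010
Gen 2 (rule 129): 00000111000
Gen 3 (rule 149): 11110010111
Gen 4 (rule 129): 01100000010
Gen 5 (rule 149): 00011111011
Gen 6 (rule 129): 11001110000
Gen 7 (rule 149): 00100101111
Gen 8 (rule 129): 10000000110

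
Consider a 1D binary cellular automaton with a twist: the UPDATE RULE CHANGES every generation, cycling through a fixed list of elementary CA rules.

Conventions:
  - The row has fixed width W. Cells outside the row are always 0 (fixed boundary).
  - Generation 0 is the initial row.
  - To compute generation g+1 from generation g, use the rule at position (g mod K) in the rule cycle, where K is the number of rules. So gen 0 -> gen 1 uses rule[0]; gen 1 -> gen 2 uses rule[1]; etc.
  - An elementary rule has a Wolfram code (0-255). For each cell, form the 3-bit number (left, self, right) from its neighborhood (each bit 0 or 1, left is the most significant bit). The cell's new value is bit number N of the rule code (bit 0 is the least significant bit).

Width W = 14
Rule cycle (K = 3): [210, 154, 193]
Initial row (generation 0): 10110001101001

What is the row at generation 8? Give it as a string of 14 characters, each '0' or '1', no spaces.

Answer: 00011001101000

Derivation:
Gen 0: 10110001101001
Gen 1 (rule 210): 00011010100110
Gen 2 (rule 154): 00110000011101
Gen 3 (rule 193): 10010111001100
Gen 4 (rule 210): 01100011110110
Gen 5 (rule 154): 11010111100101
Gen 6 (rule 193): 01000011100000
Gen 7 (rule 210): 10100101110000
Gen 8 (rule 154): 00011001101000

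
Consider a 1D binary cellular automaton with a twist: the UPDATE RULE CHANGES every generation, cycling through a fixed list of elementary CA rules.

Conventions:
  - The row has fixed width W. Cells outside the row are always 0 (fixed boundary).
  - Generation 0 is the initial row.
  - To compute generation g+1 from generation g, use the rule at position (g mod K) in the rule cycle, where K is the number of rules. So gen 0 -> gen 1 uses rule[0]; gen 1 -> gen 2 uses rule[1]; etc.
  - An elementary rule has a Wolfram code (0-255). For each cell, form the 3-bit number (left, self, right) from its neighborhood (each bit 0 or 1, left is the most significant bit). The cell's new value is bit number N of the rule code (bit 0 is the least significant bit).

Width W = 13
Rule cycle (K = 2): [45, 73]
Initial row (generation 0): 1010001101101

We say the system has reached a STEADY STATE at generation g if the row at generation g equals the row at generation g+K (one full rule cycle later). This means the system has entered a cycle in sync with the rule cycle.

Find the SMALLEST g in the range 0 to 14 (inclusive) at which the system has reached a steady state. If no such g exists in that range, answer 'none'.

Answer: 7

Derivation:
Gen 0: 1010001101101
Gen 1 (rule 45): 1110101011011
Gen 2 (rule 73): 1010000011011
Gen 3 (rule 45): 1110111010110
Gen 4 (rule 73): 1010101000110
Gen 5 (rule 45): 1111111010100
Gen 6 (rule 73): 1000001000001
Gen 7 (rule 45): 1011101011101
Gen 8 (rule 73): 0010100010100
Gen 9 (rule 45): 1011101011101
Gen 10 (rule 73): 0010100010100
Gen 11 (rule 45): 1011101011101
Gen 12 (rule 73): 0010100010100
Gen 13 (rule 45): 1011101011101
Gen 14 (rule 73): 0010100010100
Gen 15 (rule 45): 1011101011101
Gen 16 (rule 73): 0010100010100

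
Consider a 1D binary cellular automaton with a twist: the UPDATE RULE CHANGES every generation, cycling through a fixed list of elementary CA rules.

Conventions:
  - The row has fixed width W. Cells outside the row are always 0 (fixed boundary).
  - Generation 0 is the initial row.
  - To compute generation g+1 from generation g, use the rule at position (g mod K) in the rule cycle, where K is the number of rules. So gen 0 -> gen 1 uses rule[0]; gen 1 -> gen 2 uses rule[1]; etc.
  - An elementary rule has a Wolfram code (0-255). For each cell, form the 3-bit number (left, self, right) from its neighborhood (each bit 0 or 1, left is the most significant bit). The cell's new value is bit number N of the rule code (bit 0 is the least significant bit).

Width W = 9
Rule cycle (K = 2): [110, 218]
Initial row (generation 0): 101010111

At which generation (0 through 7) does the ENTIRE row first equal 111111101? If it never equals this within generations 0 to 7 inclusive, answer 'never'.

Answer: 1

Derivation:
Gen 0: 101010111
Gen 1 (rule 110): 111111101
Gen 2 (rule 218): 111111100
Gen 3 (rule 110): 100000100
Gen 4 (rule 218): 010001010
Gen 5 (rule 110): 110011110
Gen 6 (rule 218): 111111111
Gen 7 (rule 110): 100000001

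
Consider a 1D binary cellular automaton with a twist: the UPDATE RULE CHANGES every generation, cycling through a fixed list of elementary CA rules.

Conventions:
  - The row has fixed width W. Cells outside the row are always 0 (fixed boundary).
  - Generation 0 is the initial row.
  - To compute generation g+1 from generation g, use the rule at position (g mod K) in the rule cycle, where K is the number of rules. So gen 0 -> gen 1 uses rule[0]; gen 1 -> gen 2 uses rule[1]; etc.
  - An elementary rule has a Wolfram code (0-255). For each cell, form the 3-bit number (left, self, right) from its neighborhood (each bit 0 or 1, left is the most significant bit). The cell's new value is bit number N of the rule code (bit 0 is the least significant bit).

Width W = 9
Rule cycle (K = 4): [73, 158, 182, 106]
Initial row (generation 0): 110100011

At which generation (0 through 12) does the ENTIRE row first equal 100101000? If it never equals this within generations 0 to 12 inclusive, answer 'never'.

Answer: never

Derivation:
Gen 0: 110100011
Gen 1 (rule 73): 110001011
Gen 2 (rule 158): 101011010
Gen 3 (rule 182): 111100111
Gen 4 (rule 106): 100101101
Gen 5 (rule 73): 000001100
Gen 6 (rule 158): 000011010
Gen 7 (rule 182): 000100111
Gen 8 (rule 106): 001001101
Gen 9 (rule 73): 100001100
Gen 10 (rule 158): 110011010
Gen 11 (rule 182): 001100111
Gen 12 (rule 106): 011101101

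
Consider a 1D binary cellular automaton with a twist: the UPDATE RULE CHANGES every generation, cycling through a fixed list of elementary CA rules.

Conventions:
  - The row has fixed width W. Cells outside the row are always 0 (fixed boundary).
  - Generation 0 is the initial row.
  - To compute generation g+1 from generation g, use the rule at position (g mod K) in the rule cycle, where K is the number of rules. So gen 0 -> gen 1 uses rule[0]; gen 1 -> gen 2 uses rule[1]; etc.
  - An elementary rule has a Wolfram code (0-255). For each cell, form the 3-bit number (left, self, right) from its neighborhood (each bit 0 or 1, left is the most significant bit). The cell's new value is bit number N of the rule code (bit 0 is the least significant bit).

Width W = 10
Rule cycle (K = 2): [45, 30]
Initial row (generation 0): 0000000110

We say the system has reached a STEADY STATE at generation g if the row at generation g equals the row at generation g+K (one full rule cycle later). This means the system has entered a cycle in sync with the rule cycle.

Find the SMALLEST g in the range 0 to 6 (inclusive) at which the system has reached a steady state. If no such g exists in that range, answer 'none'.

Gen 0: 0000000110
Gen 1 (rule 45): 1111110100
Gen 2 (rule 30): 1000000110
Gen 3 (rule 45): 1011110100
Gen 4 (rule 30): 1010000110
Gen 5 (rule 45): 1110110100
Gen 6 (rule 30): 1000100110
Gen 7 (rule 45): 1010100100
Gen 8 (rule 30): 1010111110

Answer: none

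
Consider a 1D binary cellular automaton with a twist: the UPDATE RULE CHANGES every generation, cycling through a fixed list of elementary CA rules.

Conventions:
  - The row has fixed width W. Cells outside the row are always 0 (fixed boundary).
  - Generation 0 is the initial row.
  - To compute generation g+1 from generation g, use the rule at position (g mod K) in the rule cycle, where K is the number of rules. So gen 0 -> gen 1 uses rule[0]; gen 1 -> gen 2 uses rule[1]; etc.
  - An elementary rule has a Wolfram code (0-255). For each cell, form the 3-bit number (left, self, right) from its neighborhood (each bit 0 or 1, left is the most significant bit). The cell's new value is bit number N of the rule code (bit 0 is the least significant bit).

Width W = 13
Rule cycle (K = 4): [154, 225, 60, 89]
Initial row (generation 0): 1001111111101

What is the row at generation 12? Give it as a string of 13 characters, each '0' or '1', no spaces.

Answer: 1001110101111

Derivation:
Gen 0: 1001111111101
Gen 1 (rule 154): 0111111111000
Gen 2 (rule 225): 0011111111011
Gen 3 (rule 60): 0010000000110
Gen 4 (rule 89): 1001111110111
Gen 5 (rule 154): 0111111100110
Gen 6 (rule 225): 0011111100010
Gen 7 (rule 60): 0010000010011
Gen 8 (rule 89): 1001111001011
Gen 9 (rule 154): 0111110110010
Gen 10 (rule 225): 0011111010000
Gen 11 (rule 60): 0010000111000
Gen 12 (rule 89): 1001110101111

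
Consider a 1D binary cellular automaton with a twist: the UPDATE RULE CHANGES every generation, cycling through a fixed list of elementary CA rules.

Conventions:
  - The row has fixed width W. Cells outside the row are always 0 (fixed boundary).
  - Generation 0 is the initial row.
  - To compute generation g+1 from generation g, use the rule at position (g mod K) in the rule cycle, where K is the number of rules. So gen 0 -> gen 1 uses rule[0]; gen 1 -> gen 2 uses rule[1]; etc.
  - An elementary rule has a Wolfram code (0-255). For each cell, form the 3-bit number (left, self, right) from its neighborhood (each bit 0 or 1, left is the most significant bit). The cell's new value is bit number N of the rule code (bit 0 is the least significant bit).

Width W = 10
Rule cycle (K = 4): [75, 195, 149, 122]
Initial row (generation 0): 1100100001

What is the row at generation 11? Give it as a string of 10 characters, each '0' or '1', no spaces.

Answer: 1011110001

Derivation:
Gen 0: 1100100001
Gen 1 (rule 75): 1101001110
Gen 2 (rule 195): 0100010110
Gen 3 (rule 149): 0111010001
Gen 4 (rule 122): 1101101010
Gen 5 (rule 75): 1101100000
Gen 6 (rule 195): 0100101111
Gen 7 (rule 149): 0110100110
Gen 8 (rule 122): 1111011111
Gen 9 (rule 75): 1001010001
Gen 10 (rule 195): 0010000110
Gen 11 (rule 149): 1011110001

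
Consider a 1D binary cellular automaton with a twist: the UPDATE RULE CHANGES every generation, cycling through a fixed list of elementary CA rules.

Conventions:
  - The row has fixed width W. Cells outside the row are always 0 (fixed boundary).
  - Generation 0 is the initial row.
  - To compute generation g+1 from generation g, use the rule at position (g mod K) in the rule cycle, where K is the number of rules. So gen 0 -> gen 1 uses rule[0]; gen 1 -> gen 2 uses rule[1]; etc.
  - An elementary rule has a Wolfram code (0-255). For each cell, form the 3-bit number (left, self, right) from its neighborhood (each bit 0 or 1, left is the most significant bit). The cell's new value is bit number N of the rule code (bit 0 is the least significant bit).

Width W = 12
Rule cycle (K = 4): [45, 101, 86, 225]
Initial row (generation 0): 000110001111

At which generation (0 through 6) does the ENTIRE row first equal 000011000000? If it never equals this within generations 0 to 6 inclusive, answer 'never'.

Answer: 4

Derivation:
Gen 0: 000110001111
Gen 1 (rule 45): 110100101000
Gen 2 (rule 101): 011100111011
Gen 3 (rule 86): 100111001001
Gen 4 (rule 225): 000011000000
Gen 5 (rule 45): 111010011111
Gen 6 (rule 101): 001110000001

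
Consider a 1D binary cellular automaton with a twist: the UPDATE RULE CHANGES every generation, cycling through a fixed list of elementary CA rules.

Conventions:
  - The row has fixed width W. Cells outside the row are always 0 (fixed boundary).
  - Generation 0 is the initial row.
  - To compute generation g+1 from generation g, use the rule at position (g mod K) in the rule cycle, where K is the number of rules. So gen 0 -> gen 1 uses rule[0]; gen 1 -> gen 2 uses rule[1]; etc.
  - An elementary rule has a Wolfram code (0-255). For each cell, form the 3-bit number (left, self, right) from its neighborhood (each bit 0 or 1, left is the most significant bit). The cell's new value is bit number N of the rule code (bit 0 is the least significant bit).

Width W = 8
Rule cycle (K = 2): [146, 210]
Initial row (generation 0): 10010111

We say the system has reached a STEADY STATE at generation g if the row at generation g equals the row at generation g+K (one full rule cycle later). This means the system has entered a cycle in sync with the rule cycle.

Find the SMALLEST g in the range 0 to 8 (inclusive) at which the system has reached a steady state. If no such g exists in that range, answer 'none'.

Answer: 3

Derivation:
Gen 0: 10010111
Gen 1 (rule 146): 01100010
Gen 2 (rule 210): 10110101
Gen 3 (rule 146): 00000000
Gen 4 (rule 210): 00000000
Gen 5 (rule 146): 00000000
Gen 6 (rule 210): 00000000
Gen 7 (rule 146): 00000000
Gen 8 (rule 210): 00000000
Gen 9 (rule 146): 00000000
Gen 10 (rule 210): 00000000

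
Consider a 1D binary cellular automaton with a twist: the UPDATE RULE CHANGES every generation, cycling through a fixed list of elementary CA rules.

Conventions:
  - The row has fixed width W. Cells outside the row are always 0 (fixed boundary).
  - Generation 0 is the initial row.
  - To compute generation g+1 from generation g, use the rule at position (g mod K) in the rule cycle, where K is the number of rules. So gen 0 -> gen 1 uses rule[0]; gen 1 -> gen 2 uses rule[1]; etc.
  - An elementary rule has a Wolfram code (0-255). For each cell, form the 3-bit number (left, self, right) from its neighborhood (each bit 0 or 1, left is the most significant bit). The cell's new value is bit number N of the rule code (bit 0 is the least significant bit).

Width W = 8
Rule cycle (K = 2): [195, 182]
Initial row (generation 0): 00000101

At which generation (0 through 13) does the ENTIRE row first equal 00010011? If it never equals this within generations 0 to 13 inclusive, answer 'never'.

Gen 0: 00000101
Gen 1 (rule 195): 11111000
Gen 2 (rule 182): 01110100
Gen 3 (rule 195): 10110001
Gen 4 (rule 182): 11001011
Gen 5 (rule 195): 01010001
Gen 6 (rule 182): 11111011
Gen 7 (rule 195): 01111001
Gen 8 (rule 182): 10110111
Gen 9 (rule 195): 00010011
Gen 10 (rule 182): 00111100
Gen 11 (rule 195): 11011101
Gen 12 (rule 182): 00101011
Gen 13 (rule 195): 11000001

Answer: 9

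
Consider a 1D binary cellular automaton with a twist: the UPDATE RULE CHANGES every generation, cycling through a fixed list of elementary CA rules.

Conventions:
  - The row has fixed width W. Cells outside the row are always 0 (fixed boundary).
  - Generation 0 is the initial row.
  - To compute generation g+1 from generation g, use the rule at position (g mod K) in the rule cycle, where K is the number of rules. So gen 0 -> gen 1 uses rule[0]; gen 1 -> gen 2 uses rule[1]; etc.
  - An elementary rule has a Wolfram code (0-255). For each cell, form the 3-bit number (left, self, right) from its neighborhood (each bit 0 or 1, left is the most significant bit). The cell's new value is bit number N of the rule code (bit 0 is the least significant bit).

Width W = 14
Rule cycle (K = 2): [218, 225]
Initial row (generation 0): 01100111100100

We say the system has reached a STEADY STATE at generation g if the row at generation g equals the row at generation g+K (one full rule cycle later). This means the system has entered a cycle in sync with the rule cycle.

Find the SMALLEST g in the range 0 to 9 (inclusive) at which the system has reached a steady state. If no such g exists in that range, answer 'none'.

Answer: 5

Derivation:
Gen 0: 01100111100100
Gen 1 (rule 218): 11111111111010
Gen 2 (rule 225): 01111111111100
Gen 3 (rule 218): 11111111111110
Gen 4 (rule 225): 01111111111110
Gen 5 (rule 218): 11111111111111
Gen 6 (rule 225): 01111111111111
Gen 7 (rule 218): 11111111111111
Gen 8 (rule 225): 01111111111111
Gen 9 (rule 218): 11111111111111
Gen 10 (rule 225): 01111111111111
Gen 11 (rule 218): 11111111111111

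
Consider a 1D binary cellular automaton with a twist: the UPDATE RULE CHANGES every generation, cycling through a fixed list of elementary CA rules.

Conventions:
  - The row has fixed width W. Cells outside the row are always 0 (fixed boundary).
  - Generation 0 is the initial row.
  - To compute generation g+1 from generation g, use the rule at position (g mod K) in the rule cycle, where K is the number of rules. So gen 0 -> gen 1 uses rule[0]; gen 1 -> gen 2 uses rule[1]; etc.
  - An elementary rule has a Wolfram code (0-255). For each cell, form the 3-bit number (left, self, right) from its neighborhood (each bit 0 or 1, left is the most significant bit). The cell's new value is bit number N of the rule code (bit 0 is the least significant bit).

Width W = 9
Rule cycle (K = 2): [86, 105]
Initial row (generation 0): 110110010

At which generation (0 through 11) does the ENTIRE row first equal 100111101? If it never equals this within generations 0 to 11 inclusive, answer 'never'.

Gen 0: 110110010
Gen 1 (rule 86): 010011111
Gen 2 (rule 105): 000010001
Gen 3 (rule 86): 000111011
Gen 4 (rule 105): 110101111
Gen 5 (rule 86): 010100001
Gen 6 (rule 105): 001001100
Gen 7 (rule 86): 011110110
Gen 8 (rule 105): 010011110
Gen 9 (rule 86): 111100011
Gen 10 (rule 105): 100101011
Gen 11 (rule 86): 111101001

Answer: never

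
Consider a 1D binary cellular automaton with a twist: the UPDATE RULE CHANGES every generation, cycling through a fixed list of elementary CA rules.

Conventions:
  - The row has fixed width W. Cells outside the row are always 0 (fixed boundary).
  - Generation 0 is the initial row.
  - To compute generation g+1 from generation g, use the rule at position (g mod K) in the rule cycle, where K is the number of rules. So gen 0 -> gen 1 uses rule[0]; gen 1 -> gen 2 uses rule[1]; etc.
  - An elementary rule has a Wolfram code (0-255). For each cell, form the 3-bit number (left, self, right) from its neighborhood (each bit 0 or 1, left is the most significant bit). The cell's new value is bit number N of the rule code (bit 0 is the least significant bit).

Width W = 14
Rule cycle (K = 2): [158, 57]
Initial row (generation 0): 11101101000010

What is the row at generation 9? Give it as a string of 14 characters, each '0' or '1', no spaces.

Gen 0: 11101101000010
Gen 1 (rule 158): 11001001100111
Gen 2 (rule 57): 10100101010100
Gen 3 (rule 158): 10111101010110
Gen 4 (rule 57): 01100010101101
Gen 5 (rule 158): 11010110101001
Gen 6 (rule 57): 10101101010100
Gen 7 (rule 158): 10101001010110
Gen 8 (rule 57): 01010100101101
Gen 9 (rule 158): 11010111101001

Answer: 11010111101001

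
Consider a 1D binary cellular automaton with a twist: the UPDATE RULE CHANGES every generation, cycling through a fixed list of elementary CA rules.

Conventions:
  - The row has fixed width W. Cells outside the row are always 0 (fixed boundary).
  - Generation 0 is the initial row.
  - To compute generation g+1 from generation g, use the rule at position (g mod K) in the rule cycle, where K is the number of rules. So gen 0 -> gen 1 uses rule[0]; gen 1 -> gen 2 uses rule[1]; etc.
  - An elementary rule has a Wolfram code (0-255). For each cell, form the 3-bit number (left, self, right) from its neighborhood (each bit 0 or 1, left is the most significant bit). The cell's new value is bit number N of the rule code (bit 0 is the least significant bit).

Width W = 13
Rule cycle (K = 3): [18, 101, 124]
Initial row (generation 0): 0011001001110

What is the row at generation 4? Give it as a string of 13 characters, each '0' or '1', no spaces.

Answer: 1001100000000

Derivation:
Gen 0: 0011001001110
Gen 1 (rule 18): 0100110110001
Gen 2 (rule 101): 0100011010101
Gen 3 (rule 124): 0110011111111
Gen 4 (rule 18): 1001100000000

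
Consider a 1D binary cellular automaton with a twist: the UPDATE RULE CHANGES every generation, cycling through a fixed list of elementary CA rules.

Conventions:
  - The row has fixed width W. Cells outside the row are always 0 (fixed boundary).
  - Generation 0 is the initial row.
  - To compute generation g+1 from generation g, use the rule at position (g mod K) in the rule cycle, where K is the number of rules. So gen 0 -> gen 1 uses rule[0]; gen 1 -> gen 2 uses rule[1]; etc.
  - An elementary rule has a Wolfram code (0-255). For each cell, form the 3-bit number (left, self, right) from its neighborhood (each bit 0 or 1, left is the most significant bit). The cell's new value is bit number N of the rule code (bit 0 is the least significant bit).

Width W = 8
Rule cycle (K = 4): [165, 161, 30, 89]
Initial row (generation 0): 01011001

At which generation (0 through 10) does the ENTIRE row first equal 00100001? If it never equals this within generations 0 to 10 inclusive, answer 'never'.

Answer: 5

Derivation:
Gen 0: 01011001
Gen 1 (rule 165): 01100001
Gen 2 (rule 161): 00001100
Gen 3 (rule 30): 00011010
Gen 4 (rule 89): 11011001
Gen 5 (rule 165): 00100001
Gen 6 (rule 161): 10001100
Gen 7 (rule 30): 11011010
Gen 8 (rule 89): 11011001
Gen 9 (rule 165): 00100001
Gen 10 (rule 161): 10001100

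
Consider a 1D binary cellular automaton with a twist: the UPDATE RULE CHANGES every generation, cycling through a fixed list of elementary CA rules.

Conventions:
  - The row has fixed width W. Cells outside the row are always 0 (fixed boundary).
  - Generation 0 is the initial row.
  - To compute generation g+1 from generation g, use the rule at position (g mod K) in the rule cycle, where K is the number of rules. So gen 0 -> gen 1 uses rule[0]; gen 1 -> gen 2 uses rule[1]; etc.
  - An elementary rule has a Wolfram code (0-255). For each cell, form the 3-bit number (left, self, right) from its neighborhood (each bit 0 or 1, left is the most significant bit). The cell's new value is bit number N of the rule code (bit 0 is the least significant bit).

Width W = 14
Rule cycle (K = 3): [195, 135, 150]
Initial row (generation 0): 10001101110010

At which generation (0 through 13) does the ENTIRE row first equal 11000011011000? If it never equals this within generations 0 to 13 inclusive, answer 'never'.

Gen 0: 10001101110010
Gen 1 (rule 195): 00110100110100
Gen 2 (rule 135): 11000101000101
Gen 3 (rule 150): 00101101101101
Gen 4 (rule 195): 11000100100100
Gen 5 (rule 135): 00011101101101
Gen 6 (rule 150): 00101000000001
Gen 7 (rule 195): 11000011111110
Gen 8 (rule 135): 00011101111100
Gen 9 (rule 150): 00101000111010
Gen 10 (rule 195): 11000011011000
Gen 11 (rule 135): 00011100000011
Gen 12 (rule 150): 00101010000100
Gen 13 (rule 195): 11000000111001

Answer: 10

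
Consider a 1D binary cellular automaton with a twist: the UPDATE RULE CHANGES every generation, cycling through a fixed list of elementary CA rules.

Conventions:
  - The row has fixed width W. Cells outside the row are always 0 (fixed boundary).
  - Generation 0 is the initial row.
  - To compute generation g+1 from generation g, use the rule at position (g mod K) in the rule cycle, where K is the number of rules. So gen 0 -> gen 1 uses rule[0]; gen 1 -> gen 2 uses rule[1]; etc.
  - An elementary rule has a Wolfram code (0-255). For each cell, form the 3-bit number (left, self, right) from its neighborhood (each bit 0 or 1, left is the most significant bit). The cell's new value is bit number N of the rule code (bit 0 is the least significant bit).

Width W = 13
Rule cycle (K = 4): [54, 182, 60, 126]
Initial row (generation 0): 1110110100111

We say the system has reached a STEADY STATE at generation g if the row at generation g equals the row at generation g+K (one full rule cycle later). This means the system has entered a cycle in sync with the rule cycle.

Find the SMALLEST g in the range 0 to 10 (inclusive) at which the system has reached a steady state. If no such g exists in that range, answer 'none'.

Gen 0: 1110110100111
Gen 1 (rule 54): 0001001111000
Gen 2 (rule 182): 0011110110100
Gen 3 (rule 60): 0010001101110
Gen 4 (rule 126): 0111011111011
Gen 5 (rule 54): 1000100000100
Gen 6 (rule 182): 1101110001110
Gen 7 (rule 60): 1011001001001
Gen 8 (rule 126): 1111111111111
Gen 9 (rule 54): 0000000000000
Gen 10 (rule 182): 0000000000000
Gen 11 (rule 60): 0000000000000
Gen 12 (rule 126): 0000000000000
Gen 13 (rule 54): 0000000000000
Gen 14 (rule 182): 0000000000000

Answer: 9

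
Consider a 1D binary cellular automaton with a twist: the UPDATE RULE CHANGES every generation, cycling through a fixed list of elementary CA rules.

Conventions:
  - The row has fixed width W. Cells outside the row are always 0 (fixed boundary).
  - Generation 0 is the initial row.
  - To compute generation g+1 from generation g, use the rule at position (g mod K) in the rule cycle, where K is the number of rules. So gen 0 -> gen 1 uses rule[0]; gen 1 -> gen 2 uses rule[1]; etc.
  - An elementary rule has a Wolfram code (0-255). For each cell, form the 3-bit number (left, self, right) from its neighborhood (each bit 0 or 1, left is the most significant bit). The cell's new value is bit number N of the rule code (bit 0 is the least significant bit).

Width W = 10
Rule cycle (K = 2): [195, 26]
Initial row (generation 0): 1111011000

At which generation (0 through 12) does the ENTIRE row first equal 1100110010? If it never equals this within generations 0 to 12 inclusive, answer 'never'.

Gen 0: 1111011000
Gen 1 (rule 195): 0111001011
Gen 2 (rule 26): 1100110010
Gen 3 (rule 195): 0101010100
Gen 4 (rule 26): 1000000010
Gen 5 (rule 195): 0011111100
Gen 6 (rule 26): 0110000010
Gen 7 (rule 195): 1010111100
Gen 8 (rule 26): 0000100010
Gen 9 (rule 195): 1111001100
Gen 10 (rule 26): 1000111010
Gen 11 (rule 195): 0011011000
Gen 12 (rule 26): 0110010100

Answer: 2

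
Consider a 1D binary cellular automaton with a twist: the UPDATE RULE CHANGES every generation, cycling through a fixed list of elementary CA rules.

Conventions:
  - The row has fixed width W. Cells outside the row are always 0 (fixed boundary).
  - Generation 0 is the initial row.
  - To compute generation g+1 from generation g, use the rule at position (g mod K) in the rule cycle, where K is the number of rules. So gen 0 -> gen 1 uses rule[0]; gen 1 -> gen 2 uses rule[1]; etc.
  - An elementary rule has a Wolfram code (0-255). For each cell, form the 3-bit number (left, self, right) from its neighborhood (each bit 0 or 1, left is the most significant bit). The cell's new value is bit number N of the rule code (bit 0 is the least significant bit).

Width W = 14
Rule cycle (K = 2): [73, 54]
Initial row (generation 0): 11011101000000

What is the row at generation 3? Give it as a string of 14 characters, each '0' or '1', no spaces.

Answer: 10100010001111

Derivation:
Gen 0: 11011101000000
Gen 1 (rule 73): 11010100011111
Gen 2 (rule 54): 00111110100000
Gen 3 (rule 73): 10100010001111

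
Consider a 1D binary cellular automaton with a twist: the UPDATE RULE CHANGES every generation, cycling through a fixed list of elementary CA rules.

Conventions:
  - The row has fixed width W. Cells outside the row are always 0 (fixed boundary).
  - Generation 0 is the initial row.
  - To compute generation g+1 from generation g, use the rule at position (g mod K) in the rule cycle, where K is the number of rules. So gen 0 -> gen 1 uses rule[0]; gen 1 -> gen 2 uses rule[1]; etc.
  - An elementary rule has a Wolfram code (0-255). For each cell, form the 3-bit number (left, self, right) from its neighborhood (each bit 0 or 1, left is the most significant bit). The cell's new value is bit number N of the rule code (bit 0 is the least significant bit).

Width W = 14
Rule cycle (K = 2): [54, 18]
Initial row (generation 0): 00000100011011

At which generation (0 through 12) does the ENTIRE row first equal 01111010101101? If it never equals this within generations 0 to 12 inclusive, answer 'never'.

Gen 0: 00000100011011
Gen 1 (rule 54): 00001110100100
Gen 2 (rule 18): 00010000011010
Gen 3 (rule 54): 00111000100111
Gen 4 (rule 18): 01000101011000
Gen 5 (rule 54): 11101111100100
Gen 6 (rule 18): 00000000011010
Gen 7 (rule 54): 00000000100111
Gen 8 (rule 18): 00000001011000
Gen 9 (rule 54): 00000011100100
Gen 10 (rule 18): 00000100011010
Gen 11 (rule 54): 00001110100111
Gen 12 (rule 18): 00010000011000

Answer: never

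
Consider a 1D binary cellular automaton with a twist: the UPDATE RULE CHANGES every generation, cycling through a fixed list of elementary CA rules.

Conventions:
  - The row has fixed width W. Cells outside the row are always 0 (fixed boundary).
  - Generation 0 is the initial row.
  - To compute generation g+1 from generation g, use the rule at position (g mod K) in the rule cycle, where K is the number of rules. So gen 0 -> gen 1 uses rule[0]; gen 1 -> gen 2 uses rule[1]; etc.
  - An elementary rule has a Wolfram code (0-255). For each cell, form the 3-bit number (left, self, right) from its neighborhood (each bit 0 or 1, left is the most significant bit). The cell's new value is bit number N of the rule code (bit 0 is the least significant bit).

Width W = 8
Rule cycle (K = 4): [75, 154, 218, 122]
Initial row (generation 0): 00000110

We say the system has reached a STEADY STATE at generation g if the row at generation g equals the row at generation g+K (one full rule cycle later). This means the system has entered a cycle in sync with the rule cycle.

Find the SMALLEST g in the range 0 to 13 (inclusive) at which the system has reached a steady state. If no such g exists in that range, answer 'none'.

Answer: 3

Derivation:
Gen 0: 00000110
Gen 1 (rule 75): 11111110
Gen 2 (rule 154): 11111101
Gen 3 (rule 218): 11111100
Gen 4 (rule 122): 10000110
Gen 5 (rule 75): 00111110
Gen 6 (rule 154): 01111101
Gen 7 (rule 218): 11111100
Gen 8 (rule 122): 10000110
Gen 9 (rule 75): 00111110
Gen 10 (rule 154): 01111101
Gen 11 (rule 218): 11111100
Gen 12 (rule 122): 10000110
Gen 13 (rule 75): 00111110
Gen 14 (rule 154): 01111101
Gen 15 (rule 218): 11111100
Gen 16 (rule 122): 10000110
Gen 17 (rule 75): 00111110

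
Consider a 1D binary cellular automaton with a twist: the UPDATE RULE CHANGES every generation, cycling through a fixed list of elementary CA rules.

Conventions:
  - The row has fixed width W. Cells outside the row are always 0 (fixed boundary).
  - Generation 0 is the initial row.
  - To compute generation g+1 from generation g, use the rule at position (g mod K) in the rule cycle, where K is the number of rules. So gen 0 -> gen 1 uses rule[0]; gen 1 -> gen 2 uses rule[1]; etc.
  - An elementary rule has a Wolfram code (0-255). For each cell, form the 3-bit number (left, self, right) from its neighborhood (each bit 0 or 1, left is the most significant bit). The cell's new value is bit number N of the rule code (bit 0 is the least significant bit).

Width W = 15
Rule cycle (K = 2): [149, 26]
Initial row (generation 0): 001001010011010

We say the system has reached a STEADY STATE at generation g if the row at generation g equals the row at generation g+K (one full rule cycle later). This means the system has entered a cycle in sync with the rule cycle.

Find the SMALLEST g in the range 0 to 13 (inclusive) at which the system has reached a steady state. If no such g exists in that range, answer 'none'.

Answer: 6

Derivation:
Gen 0: 001001010011010
Gen 1 (rule 149): 101101011000011
Gen 2 (rule 26): 001000010100110
Gen 3 (rule 149): 101111010110001
Gen 4 (rule 26): 001000000101010
Gen 5 (rule 149): 101111110101011
Gen 6 (rule 26): 001000000000010
Gen 7 (rule 149): 101111111111011
Gen 8 (rule 26): 001000000000010
Gen 9 (rule 149): 101111111111011
Gen 10 (rule 26): 001000000000010
Gen 11 (rule 149): 101111111111011
Gen 12 (rule 26): 001000000000010
Gen 13 (rule 149): 101111111111011
Gen 14 (rule 26): 001000000000010
Gen 15 (rule 149): 101111111111011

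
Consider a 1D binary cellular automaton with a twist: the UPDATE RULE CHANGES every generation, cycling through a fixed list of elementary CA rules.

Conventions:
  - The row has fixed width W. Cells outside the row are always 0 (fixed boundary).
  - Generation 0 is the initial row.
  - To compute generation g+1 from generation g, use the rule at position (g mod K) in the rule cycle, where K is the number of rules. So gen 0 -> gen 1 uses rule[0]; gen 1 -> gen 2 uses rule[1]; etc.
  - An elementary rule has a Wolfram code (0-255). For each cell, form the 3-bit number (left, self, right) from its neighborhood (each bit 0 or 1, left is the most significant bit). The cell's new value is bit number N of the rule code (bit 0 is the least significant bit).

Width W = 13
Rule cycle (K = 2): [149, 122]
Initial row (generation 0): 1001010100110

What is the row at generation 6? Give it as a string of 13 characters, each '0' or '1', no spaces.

Gen 0: 1001010100110
Gen 1 (rule 149): 1101010110001
Gen 2 (rule 122): 1110101111010
Gen 3 (rule 149): 0100100110011
Gen 4 (rule 122): 1011011111111
Gen 5 (rule 149): 1000001111110
Gen 6 (rule 122): 0100011000011

Answer: 0100011000011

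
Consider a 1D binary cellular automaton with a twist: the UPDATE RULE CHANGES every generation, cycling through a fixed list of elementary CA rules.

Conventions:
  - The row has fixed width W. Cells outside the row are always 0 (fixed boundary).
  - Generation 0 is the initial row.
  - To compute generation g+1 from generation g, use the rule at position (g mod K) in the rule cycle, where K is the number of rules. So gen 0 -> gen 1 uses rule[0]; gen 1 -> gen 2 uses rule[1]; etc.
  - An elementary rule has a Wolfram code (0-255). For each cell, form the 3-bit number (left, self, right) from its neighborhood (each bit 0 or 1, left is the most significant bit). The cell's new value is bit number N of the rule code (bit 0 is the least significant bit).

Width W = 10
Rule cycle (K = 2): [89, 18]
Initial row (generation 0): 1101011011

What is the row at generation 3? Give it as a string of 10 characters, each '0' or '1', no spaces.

Gen 0: 1101011011
Gen 1 (rule 89): 1100011011
Gen 2 (rule 18): 0010100000
Gen 3 (rule 89): 1000011111

Answer: 1000011111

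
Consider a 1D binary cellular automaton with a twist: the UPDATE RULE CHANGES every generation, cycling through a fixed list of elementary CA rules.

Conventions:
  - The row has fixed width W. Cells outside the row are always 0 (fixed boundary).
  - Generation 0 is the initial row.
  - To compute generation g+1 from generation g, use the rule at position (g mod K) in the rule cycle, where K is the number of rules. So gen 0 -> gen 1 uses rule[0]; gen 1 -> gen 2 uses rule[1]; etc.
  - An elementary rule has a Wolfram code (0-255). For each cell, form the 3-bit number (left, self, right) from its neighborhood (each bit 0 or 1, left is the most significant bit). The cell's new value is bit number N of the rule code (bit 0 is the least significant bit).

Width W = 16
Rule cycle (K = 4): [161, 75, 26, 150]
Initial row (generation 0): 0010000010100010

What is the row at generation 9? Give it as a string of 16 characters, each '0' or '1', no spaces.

Gen 0: 0010000010100010
Gen 1 (rule 161): 1000111001001000
Gen 2 (rule 75): 0011101010010011
Gen 3 (rule 26): 0110000001101110
Gen 4 (rule 150): 1001000010000101
Gen 5 (rule 161): 0000011000110010
Gen 6 (rule 75): 1111111011110100
Gen 7 (rule 26): 1000000010000010
Gen 8 (rule 150): 1100000111000111
Gen 9 (rule 161): 0001110010010010

Answer: 0001110010010010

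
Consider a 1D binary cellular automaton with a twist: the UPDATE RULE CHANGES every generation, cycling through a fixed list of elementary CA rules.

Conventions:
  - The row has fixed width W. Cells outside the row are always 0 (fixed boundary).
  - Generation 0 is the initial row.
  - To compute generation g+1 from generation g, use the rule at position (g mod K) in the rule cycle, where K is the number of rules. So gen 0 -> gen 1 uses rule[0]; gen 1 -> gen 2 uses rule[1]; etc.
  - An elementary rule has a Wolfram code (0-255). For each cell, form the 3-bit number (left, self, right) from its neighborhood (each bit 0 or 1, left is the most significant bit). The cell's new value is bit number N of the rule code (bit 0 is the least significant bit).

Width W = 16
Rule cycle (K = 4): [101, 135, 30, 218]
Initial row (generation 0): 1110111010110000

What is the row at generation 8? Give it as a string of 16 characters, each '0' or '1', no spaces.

Gen 0: 1110111010110000
Gen 1 (rule 101): 0011001111010111
Gen 2 (rule 135): 1100010110010010
Gen 3 (rule 30): 1010110101111111
Gen 4 (rule 218): 0000110001111111
Gen 5 (rule 101): 1110010100000001
Gen 6 (rule 135): 0100110101111111
Gen 7 (rule 30): 1111100101000000
Gen 8 (rule 218): 1111111000100000

Answer: 1111111000100000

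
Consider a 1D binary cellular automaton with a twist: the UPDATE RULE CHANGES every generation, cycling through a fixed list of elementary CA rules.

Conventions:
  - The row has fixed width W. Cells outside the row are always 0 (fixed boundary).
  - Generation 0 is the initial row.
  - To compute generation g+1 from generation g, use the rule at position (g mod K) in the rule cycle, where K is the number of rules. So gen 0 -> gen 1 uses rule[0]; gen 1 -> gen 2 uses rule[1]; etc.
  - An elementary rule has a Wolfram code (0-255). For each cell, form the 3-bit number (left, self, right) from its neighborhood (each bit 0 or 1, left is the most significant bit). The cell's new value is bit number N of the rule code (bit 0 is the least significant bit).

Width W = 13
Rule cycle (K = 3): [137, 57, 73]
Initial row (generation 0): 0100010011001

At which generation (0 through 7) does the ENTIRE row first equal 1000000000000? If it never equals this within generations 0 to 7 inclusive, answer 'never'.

Gen 0: 0100010011001
Gen 1 (rule 137): 0001000010000
Gen 2 (rule 57): 1100111001111
Gen 3 (rule 73): 1100101001001
Gen 4 (rule 137): 1000000000000
Gen 5 (rule 57): 0111111111111
Gen 6 (rule 73): 0100000000001
Gen 7 (rule 137): 0001111111100

Answer: 4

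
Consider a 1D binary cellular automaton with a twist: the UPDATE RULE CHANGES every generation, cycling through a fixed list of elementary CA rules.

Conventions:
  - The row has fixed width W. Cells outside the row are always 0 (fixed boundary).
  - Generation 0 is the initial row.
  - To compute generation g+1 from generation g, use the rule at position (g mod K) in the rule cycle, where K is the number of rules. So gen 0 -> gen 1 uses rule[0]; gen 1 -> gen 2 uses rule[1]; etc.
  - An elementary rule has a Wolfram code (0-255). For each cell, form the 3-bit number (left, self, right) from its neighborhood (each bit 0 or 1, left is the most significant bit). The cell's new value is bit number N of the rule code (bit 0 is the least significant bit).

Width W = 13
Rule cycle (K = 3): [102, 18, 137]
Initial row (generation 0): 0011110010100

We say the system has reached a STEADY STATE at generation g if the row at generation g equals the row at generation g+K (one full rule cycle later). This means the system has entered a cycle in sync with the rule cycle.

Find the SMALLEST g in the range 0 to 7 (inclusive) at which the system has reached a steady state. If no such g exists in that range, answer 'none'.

Answer: none

Derivation:
Gen 0: 0011110010100
Gen 1 (rule 102): 0100010111100
Gen 2 (rule 18): 1010100000010
Gen 3 (rule 137): 0000001111000
Gen 4 (rule 102): 0000010001000
Gen 5 (rule 18): 0000101010100
Gen 6 (rule 137): 1110000000001
Gen 7 (rule 102): 0010000000011
Gen 8 (rule 18): 0101000000100
Gen 9 (rule 137): 0000011110001
Gen 10 (rule 102): 0000100010011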